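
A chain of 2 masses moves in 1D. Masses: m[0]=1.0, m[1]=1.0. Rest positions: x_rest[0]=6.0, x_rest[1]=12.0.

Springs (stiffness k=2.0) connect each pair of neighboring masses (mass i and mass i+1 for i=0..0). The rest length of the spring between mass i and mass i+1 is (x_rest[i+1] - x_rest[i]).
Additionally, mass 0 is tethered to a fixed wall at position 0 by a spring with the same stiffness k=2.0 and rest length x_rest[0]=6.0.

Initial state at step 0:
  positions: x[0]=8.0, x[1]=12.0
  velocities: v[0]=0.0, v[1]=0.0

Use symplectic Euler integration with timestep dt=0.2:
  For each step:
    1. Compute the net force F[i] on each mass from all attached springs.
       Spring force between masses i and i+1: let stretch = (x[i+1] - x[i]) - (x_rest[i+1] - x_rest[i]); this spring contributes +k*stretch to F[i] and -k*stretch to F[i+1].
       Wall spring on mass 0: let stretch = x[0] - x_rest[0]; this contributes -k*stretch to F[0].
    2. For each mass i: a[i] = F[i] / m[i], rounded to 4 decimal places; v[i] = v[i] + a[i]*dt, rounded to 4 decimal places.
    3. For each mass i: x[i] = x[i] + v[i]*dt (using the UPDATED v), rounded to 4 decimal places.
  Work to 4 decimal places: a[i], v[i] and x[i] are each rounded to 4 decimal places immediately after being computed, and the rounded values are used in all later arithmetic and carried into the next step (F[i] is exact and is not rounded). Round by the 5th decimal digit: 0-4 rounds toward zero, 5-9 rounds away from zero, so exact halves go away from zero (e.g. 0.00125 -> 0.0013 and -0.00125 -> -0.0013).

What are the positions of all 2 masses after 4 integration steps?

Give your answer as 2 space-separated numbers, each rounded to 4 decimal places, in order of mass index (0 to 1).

Answer: 5.6696 13.0796

Derivation:
Step 0: x=[8.0000 12.0000] v=[0.0000 0.0000]
Step 1: x=[7.6800 12.1600] v=[-1.6000 0.8000]
Step 2: x=[7.1040 12.4416] v=[-2.8800 1.4080]
Step 3: x=[6.3867 12.7762] v=[-3.5866 1.6730]
Step 4: x=[5.6696 13.0796] v=[-3.5855 1.5172]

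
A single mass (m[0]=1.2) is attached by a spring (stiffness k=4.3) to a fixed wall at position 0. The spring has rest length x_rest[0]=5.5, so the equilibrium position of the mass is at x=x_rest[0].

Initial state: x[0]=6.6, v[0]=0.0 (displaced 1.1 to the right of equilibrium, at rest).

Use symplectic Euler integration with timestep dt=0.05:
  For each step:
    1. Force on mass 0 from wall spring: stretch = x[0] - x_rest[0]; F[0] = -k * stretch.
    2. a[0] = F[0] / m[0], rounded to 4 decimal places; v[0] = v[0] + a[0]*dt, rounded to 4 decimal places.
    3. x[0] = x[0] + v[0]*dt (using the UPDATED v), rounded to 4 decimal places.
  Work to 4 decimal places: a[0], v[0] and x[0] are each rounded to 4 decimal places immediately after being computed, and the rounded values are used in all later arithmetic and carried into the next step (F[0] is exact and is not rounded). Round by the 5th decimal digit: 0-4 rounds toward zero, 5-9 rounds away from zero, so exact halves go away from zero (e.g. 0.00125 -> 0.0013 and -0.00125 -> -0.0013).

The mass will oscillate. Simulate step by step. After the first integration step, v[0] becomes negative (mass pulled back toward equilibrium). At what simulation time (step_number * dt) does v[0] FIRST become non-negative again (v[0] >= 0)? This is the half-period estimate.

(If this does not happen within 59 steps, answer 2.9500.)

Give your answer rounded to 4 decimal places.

Answer: 1.7000

Derivation:
Step 0: x=[6.6000] v=[0.0000]
Step 1: x=[6.5901] v=[-0.1971]
Step 2: x=[6.5705] v=[-0.3924]
Step 3: x=[6.5413] v=[-0.5842]
Step 4: x=[6.5028] v=[-0.7708]
Step 5: x=[6.4553] v=[-0.9505]
Step 6: x=[6.3992] v=[-1.1217]
Step 7: x=[6.3351] v=[-1.2828]
Step 8: x=[6.2635] v=[-1.4324]
Step 9: x=[6.1850] v=[-1.5692]
Step 10: x=[6.1004] v=[-1.6919]
Step 11: x=[6.0104] v=[-1.7995]
Step 12: x=[5.9159] v=[-1.8909]
Step 13: x=[5.8176] v=[-1.9654]
Step 14: x=[5.7165] v=[-2.0223]
Step 15: x=[5.6134] v=[-2.0611]
Step 16: x=[5.5093] v=[-2.0814]
Step 17: x=[5.4051] v=[-2.0831]
Step 18: x=[5.3018] v=[-2.0661]
Step 19: x=[5.2003] v=[-2.0306]
Step 20: x=[5.1015] v=[-1.9769]
Step 21: x=[5.0062] v=[-1.9055]
Step 22: x=[4.9154] v=[-1.8170]
Step 23: x=[4.8298] v=[-1.7123]
Step 24: x=[4.7502] v=[-1.5922]
Step 25: x=[4.6773] v=[-1.4579]
Step 26: x=[4.6118] v=[-1.3105]
Step 27: x=[4.5542] v=[-1.1514]
Step 28: x=[4.5051] v=[-0.9819]
Step 29: x=[4.4649] v=[-0.8036]
Step 30: x=[4.4340] v=[-0.6181]
Step 31: x=[4.4126] v=[-0.4271]
Step 32: x=[4.4010] v=[-0.2323]
Step 33: x=[4.3992] v=[-0.0354]
Step 34: x=[4.4073] v=[0.1618]
First v>=0 after going negative at step 34, time=1.7000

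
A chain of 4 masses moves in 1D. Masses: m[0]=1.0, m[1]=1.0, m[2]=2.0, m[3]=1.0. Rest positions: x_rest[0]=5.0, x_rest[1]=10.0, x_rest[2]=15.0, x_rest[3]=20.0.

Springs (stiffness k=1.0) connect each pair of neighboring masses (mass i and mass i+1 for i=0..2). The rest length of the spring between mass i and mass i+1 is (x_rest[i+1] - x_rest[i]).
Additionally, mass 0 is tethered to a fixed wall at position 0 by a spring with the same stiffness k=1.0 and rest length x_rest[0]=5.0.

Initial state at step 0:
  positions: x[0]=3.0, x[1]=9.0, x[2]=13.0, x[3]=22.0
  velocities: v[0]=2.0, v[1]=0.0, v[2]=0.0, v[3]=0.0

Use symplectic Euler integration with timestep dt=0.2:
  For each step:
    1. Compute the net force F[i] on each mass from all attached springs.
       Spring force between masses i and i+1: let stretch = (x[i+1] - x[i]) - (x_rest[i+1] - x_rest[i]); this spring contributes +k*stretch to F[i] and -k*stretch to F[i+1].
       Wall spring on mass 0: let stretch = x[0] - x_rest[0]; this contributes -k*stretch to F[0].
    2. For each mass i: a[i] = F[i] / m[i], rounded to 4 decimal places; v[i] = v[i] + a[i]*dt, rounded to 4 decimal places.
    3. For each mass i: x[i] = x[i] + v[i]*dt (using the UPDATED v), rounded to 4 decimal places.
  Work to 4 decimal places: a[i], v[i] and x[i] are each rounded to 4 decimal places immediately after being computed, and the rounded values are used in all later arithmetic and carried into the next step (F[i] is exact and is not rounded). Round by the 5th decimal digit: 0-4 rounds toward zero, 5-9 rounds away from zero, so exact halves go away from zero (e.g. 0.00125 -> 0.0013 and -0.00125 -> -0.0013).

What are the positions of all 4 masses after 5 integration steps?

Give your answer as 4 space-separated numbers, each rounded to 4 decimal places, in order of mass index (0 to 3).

Step 0: x=[3.0000 9.0000 13.0000 22.0000] v=[2.0000 0.0000 0.0000 0.0000]
Step 1: x=[3.5200 8.9200 13.1000 21.8400] v=[2.6000 -0.4000 0.5000 -0.8000]
Step 2: x=[4.1152 8.7912 13.2912 21.5304] v=[2.9760 -0.6440 0.9560 -1.5480]
Step 3: x=[4.7328 8.6554 13.5572 21.0912] v=[3.0882 -0.6792 1.3299 -2.1958]
Step 4: x=[5.3180 8.5587 13.8758 20.5507] v=[2.9262 -0.4834 1.5931 -2.7026]
Step 5: x=[5.8201 8.5451 14.2216 19.9432] v=[2.5107 -0.0681 1.7289 -3.0376]

Answer: 5.8201 8.5451 14.2216 19.9432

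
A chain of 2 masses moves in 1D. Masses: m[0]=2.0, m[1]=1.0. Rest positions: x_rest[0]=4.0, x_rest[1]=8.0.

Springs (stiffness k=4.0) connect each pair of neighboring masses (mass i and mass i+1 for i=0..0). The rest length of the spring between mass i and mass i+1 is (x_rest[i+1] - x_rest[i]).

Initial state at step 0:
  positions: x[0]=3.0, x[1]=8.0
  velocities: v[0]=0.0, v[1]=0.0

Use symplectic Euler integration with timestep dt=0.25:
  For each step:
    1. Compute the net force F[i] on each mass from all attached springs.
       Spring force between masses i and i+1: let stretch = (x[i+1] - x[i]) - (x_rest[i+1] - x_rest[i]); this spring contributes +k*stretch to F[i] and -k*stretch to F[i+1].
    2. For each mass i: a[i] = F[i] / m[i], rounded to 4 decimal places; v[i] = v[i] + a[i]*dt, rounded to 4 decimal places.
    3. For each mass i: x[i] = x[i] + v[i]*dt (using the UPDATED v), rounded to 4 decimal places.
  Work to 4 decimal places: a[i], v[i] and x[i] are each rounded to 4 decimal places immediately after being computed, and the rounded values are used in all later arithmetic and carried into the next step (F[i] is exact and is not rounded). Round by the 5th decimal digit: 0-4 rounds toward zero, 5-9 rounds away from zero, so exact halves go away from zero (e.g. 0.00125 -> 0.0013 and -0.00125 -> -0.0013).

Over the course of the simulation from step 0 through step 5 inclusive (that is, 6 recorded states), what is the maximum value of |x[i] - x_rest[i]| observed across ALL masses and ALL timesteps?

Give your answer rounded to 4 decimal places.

Step 0: x=[3.0000 8.0000] v=[0.0000 0.0000]
Step 1: x=[3.1250 7.7500] v=[0.5000 -1.0000]
Step 2: x=[3.3281 7.3438] v=[0.8125 -1.6250]
Step 3: x=[3.5332 6.9336] v=[0.8204 -1.6407]
Step 4: x=[3.6634 6.6733] v=[0.5206 -1.0411]
Step 5: x=[3.6698 6.6606] v=[0.0256 -0.0510]
Max displacement = 1.3394

Answer: 1.3394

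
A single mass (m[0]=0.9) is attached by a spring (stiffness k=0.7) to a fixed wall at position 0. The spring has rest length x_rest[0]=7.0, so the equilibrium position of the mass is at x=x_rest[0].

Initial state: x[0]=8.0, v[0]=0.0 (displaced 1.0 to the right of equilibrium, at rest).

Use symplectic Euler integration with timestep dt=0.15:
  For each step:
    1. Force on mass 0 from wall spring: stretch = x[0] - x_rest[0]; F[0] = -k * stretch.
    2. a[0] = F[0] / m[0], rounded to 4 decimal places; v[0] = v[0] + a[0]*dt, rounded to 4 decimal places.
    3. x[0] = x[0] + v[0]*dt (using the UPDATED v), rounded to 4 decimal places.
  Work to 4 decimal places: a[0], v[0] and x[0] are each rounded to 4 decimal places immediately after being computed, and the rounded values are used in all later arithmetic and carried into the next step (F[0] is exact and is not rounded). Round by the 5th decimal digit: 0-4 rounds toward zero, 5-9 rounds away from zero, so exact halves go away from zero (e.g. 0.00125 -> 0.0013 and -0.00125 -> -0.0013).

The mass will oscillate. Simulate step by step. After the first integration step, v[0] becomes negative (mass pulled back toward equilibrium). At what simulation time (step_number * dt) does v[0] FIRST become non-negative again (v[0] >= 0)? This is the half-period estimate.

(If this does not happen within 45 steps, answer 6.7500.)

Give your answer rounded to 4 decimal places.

Step 0: x=[8.0000] v=[0.0000]
Step 1: x=[7.9825] v=[-0.1167]
Step 2: x=[7.9478] v=[-0.2313]
Step 3: x=[7.8965] v=[-0.3419]
Step 4: x=[7.8295] v=[-0.4465]
Step 5: x=[7.7480] v=[-0.5433]
Step 6: x=[7.6534] v=[-0.6306]
Step 7: x=[7.5474] v=[-0.7068]
Step 8: x=[7.4318] v=[-0.7707]
Step 9: x=[7.3086] v=[-0.8211]
Step 10: x=[7.1800] v=[-0.8571]
Step 11: x=[7.0483] v=[-0.8781]
Step 12: x=[6.9157] v=[-0.8837]
Step 13: x=[6.7846] v=[-0.8739]
Step 14: x=[6.6573] v=[-0.8488]
Step 15: x=[6.5360] v=[-0.8088]
Step 16: x=[6.4228] v=[-0.7547]
Step 17: x=[6.3197] v=[-0.6874]
Step 18: x=[6.2285] v=[-0.6080]
Step 19: x=[6.1508] v=[-0.5180]
Step 20: x=[6.0880] v=[-0.4189]
Step 21: x=[6.0411] v=[-0.3125]
Step 22: x=[6.0110] v=[-0.2006]
Step 23: x=[5.9982] v=[-0.0852]
Step 24: x=[6.0030] v=[0.0317]
First v>=0 after going negative at step 24, time=3.6000

Answer: 3.6000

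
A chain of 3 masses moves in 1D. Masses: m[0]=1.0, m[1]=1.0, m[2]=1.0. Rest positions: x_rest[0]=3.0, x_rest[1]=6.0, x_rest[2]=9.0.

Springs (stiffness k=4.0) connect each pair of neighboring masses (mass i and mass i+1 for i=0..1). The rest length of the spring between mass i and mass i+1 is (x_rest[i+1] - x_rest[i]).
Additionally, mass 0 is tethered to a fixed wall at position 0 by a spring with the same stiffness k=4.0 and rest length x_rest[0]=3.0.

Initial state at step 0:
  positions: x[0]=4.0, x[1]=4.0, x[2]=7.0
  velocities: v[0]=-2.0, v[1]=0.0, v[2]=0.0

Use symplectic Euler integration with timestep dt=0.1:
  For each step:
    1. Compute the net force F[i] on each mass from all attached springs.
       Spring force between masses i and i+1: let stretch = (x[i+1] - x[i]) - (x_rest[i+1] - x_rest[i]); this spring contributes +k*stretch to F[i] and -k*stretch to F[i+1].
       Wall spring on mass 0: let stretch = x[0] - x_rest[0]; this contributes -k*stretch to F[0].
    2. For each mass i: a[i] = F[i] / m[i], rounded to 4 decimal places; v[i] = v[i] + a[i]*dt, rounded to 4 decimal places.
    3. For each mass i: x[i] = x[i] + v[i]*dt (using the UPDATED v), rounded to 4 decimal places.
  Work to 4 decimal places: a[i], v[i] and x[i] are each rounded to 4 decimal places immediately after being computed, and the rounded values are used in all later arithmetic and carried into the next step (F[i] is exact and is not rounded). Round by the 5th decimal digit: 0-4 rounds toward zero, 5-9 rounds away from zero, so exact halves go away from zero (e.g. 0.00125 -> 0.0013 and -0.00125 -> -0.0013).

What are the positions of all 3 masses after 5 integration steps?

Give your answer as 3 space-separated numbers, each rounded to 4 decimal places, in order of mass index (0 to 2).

Answer: 1.4487 5.1639 7.1396

Derivation:
Step 0: x=[4.0000 4.0000 7.0000] v=[-2.0000 0.0000 0.0000]
Step 1: x=[3.6400 4.1200 7.0000] v=[-3.6000 1.2000 0.0000]
Step 2: x=[3.1536 4.3360 7.0048] v=[-4.8640 2.1600 0.0480]
Step 3: x=[2.5884 4.6115 7.0229] v=[-5.6525 2.7546 0.1805]
Step 4: x=[2.0005 4.9025 7.0645] v=[-5.8786 2.9099 0.4159]
Step 5: x=[1.4487 5.1639 7.1396] v=[-5.5180 2.6139 0.7511]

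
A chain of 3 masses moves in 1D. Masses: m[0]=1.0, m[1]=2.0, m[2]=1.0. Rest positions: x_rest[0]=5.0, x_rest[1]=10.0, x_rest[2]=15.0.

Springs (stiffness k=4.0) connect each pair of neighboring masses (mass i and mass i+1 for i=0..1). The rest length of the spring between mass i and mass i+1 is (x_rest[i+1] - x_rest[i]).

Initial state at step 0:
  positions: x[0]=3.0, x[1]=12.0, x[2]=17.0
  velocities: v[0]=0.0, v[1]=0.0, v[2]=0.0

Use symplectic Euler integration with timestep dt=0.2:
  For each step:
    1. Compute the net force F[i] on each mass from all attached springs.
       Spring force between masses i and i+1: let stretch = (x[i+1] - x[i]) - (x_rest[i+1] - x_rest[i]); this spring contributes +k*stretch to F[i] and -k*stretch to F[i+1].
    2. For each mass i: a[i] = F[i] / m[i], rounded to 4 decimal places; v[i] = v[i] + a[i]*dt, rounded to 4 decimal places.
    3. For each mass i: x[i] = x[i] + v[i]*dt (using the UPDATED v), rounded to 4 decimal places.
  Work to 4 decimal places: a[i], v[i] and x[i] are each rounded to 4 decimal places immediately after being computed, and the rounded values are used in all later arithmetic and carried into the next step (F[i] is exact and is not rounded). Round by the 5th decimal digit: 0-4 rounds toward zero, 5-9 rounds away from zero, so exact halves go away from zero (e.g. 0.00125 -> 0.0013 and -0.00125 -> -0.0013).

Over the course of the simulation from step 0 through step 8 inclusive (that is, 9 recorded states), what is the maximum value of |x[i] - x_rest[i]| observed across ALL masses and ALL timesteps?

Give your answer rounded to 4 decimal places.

Step 0: x=[3.0000 12.0000 17.0000] v=[0.0000 0.0000 0.0000]
Step 1: x=[3.6400 11.6800 17.0000] v=[3.2000 -1.6000 0.0000]
Step 2: x=[4.7664 11.1424 16.9488] v=[5.6320 -2.6880 -0.2560]
Step 3: x=[6.1130 10.5592 16.7686] v=[6.7328 -2.9158 -0.9011]
Step 4: x=[7.3710 10.1171 16.3949] v=[6.2898 -2.2105 -1.8686]
Step 5: x=[8.2683 9.9575 15.8167] v=[4.4867 -0.7978 -2.8908]
Step 6: x=[8.6359 10.1315 15.1011] v=[1.8381 0.8702 -3.5782]
Step 7: x=[8.4428 10.5835 14.3903] v=[-0.9654 2.2598 -3.5539]
Step 8: x=[7.7922 11.1687 13.8704] v=[-3.2528 2.9262 -2.5993]
Max displacement = 3.6359

Answer: 3.6359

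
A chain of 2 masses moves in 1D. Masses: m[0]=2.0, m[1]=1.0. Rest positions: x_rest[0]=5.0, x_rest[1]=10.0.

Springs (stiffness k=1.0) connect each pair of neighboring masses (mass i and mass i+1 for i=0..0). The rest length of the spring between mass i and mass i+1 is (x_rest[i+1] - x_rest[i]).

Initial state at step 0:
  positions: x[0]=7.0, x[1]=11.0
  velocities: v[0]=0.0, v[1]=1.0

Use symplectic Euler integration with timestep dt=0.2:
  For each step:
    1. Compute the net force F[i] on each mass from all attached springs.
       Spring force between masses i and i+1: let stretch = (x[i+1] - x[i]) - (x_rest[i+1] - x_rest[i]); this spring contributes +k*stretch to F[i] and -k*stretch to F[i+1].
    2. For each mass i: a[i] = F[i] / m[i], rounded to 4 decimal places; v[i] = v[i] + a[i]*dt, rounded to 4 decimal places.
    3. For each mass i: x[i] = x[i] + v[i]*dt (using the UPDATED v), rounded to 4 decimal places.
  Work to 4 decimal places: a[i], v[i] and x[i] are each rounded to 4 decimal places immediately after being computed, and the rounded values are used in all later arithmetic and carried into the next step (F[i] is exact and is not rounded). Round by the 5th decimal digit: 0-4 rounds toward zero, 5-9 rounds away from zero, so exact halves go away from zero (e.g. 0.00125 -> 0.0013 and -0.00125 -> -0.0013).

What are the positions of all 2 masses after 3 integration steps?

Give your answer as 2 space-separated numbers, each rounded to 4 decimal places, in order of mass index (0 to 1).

Answer: 6.9017 11.7966

Derivation:
Step 0: x=[7.0000 11.0000] v=[0.0000 1.0000]
Step 1: x=[6.9800 11.2400] v=[-0.1000 1.2000]
Step 2: x=[6.9452 11.5096] v=[-0.1740 1.3480]
Step 3: x=[6.9017 11.7966] v=[-0.2176 1.4351]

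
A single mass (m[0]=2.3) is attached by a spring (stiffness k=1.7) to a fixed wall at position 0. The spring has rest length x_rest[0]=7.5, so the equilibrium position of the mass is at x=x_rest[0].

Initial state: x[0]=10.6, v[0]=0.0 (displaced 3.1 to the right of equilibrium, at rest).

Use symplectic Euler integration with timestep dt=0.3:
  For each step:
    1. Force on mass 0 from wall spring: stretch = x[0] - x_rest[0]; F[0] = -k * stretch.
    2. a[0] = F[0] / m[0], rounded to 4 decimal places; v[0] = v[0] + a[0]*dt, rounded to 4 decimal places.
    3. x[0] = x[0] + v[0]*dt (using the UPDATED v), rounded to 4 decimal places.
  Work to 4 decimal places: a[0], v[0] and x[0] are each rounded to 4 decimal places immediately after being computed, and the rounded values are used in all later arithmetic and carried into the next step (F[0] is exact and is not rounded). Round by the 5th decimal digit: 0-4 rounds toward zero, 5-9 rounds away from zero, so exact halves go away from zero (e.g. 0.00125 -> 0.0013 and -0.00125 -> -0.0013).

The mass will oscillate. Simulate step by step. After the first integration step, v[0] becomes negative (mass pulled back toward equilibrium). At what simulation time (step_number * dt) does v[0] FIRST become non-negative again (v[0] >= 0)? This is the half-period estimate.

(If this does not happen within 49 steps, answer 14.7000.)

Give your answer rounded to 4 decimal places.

Answer: 3.9000

Derivation:
Step 0: x=[10.6000] v=[0.0000]
Step 1: x=[10.3938] v=[-0.6874]
Step 2: x=[9.9951] v=[-1.3291]
Step 3: x=[9.4304] v=[-1.8824]
Step 4: x=[8.7373] v=[-2.3104]
Step 5: x=[7.9619] v=[-2.5848]
Step 6: x=[7.1557] v=[-2.6872]
Step 7: x=[6.3724] v=[-2.6109]
Step 8: x=[5.6641] v=[-2.3609]
Step 9: x=[5.0780] v=[-1.9538]
Step 10: x=[4.6530] v=[-1.4167]
Step 11: x=[4.4174] v=[-0.7854]
Step 12: x=[4.3868] v=[-0.1019]
Step 13: x=[4.5633] v=[0.5884]
First v>=0 after going negative at step 13, time=3.9000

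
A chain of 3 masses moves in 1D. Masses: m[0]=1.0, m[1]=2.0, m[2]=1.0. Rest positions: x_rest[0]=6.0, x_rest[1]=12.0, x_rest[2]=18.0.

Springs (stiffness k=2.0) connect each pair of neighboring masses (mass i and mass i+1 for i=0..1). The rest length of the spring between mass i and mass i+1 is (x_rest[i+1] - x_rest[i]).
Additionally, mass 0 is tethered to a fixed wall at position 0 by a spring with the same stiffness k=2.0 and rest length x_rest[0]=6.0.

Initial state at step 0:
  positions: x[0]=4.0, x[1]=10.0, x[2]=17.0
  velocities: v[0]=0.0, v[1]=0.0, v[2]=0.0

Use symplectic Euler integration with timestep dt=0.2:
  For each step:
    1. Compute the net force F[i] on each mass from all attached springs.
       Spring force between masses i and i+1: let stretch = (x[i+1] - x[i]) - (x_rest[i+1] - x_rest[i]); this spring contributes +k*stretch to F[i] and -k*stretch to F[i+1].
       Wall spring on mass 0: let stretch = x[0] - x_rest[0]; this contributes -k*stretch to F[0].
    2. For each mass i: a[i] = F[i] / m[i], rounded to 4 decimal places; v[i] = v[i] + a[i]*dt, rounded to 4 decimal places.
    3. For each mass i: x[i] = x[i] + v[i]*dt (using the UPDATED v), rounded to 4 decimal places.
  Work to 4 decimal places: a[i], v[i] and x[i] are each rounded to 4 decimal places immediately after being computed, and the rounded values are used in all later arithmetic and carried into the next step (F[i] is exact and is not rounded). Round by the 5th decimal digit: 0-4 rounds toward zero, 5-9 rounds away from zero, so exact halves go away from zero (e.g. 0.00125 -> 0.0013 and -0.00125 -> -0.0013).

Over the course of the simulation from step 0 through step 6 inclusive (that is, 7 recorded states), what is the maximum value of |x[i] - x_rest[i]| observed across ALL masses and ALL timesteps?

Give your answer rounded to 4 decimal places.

Step 0: x=[4.0000 10.0000 17.0000] v=[0.0000 0.0000 0.0000]
Step 1: x=[4.1600 10.0400 16.9200] v=[0.8000 0.2000 -0.4000]
Step 2: x=[4.4576 10.1200 16.7696] v=[1.4880 0.4000 -0.7520]
Step 3: x=[4.8516 10.2395 16.5672] v=[1.9699 0.5974 -1.0118]
Step 4: x=[5.2885 10.3966 16.3386] v=[2.1844 0.7854 -1.1429]
Step 5: x=[5.7109 10.5870 16.1147] v=[2.1122 0.9522 -1.1197]
Step 6: x=[6.0666 10.8035 15.9285] v=[1.7783 1.0825 -0.9308]
Max displacement = 2.0715

Answer: 2.0715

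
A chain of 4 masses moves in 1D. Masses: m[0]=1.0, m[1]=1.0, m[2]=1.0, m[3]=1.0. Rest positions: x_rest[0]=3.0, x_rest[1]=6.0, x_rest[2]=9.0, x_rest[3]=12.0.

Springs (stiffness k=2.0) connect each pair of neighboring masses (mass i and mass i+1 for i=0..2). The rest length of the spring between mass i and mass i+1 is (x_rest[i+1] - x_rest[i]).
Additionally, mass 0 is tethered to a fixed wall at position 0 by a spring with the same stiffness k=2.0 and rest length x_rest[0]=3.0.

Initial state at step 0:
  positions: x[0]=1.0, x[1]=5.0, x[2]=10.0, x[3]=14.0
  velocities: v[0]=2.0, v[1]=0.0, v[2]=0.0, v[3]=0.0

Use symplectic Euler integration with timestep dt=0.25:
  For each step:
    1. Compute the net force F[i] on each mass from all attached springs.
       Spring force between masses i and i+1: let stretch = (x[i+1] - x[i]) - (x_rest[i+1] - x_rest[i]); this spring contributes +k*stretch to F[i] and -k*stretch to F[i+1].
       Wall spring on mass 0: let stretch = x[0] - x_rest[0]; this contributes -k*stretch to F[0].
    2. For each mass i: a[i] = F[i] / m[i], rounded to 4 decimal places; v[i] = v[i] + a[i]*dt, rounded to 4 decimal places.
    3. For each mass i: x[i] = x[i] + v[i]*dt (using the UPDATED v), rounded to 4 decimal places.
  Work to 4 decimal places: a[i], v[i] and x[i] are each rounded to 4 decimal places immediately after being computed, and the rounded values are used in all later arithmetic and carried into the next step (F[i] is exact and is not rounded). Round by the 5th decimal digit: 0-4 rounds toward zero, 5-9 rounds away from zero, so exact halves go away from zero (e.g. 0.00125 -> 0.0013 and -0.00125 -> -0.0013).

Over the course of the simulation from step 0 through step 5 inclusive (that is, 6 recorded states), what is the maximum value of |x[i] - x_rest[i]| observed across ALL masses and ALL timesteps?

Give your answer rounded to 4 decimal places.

Answer: 2.1049

Derivation:
Step 0: x=[1.0000 5.0000 10.0000 14.0000] v=[2.0000 0.0000 0.0000 0.0000]
Step 1: x=[1.8750 5.1250 9.8750 13.8750] v=[3.5000 0.5000 -0.5000 -0.5000]
Step 2: x=[2.9219 5.4375 9.6563 13.6250] v=[4.1875 1.2500 -0.8750 -1.0000]
Step 3: x=[3.9180 5.9629 9.4063 13.2539] v=[3.9844 2.1016 -1.0001 -1.4844]
Step 4: x=[4.6800 6.6631 9.2068 12.7769] v=[3.0479 2.8009 -0.7980 -1.9082]
Step 5: x=[5.1049 7.4334 9.1356 12.2286] v=[1.6995 3.0812 -0.2848 -2.1933]
Max displacement = 2.1049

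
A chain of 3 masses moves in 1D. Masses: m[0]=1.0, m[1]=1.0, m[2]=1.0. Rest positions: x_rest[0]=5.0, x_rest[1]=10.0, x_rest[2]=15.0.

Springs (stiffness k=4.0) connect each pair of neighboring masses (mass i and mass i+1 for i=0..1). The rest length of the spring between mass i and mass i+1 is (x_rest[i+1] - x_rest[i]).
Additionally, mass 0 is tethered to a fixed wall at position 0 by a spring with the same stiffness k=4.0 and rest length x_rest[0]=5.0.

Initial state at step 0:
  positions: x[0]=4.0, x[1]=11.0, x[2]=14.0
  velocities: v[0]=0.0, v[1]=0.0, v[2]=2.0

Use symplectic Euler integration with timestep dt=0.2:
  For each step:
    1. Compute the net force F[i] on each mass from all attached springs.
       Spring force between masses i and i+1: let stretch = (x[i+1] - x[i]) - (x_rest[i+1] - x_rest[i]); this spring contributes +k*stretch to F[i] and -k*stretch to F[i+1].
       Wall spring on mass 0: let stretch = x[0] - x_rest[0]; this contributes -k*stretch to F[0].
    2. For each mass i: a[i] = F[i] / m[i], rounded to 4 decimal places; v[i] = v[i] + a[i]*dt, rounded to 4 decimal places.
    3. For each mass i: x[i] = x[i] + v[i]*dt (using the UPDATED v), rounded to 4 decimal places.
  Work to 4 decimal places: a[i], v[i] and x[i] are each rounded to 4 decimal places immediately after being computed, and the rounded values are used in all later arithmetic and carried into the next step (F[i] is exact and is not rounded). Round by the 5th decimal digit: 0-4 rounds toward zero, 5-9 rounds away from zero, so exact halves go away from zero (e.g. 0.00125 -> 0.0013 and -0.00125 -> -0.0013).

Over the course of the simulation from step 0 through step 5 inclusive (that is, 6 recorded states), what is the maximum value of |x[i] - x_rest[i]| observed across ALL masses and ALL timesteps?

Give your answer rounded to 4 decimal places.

Step 0: x=[4.0000 11.0000 14.0000] v=[0.0000 0.0000 2.0000]
Step 1: x=[4.4800 10.3600 14.7200] v=[2.4000 -3.2000 3.6000]
Step 2: x=[5.1840 9.4768 15.5424] v=[3.5200 -4.4160 4.1120]
Step 3: x=[5.7454 8.8772 16.1943] v=[2.8070 -2.9978 3.2595]
Step 4: x=[5.8886 8.9473 16.4755] v=[0.7161 0.3504 1.4058]
Step 5: x=[5.5790 9.7325 16.3521] v=[-1.5478 3.9260 -0.6168]
Max displacement = 1.4755

Answer: 1.4755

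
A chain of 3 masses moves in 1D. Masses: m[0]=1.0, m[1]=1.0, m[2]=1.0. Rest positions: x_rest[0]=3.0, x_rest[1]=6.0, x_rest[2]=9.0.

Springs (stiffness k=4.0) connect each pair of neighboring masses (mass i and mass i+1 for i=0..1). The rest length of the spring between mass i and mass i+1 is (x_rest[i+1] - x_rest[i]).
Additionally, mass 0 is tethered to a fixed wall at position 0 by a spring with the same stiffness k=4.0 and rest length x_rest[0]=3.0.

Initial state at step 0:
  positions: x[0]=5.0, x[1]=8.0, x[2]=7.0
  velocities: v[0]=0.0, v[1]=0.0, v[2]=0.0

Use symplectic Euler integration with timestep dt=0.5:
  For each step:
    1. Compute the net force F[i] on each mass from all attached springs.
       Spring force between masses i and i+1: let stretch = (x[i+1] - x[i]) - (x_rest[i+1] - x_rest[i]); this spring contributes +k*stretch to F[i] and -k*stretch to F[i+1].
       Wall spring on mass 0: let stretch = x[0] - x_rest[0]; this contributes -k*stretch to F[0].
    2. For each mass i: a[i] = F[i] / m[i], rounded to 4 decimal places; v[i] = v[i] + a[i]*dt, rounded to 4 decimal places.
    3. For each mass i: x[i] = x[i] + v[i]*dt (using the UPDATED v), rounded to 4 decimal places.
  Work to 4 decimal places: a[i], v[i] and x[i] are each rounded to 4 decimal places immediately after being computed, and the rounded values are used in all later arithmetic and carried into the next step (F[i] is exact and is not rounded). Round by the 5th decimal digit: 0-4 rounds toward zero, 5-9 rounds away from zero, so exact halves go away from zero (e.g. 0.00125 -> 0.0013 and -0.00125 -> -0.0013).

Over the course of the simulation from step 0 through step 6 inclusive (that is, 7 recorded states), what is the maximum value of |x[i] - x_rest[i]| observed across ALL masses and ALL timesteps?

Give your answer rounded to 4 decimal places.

Answer: 4.0000

Derivation:
Step 0: x=[5.0000 8.0000 7.0000] v=[0.0000 0.0000 0.0000]
Step 1: x=[3.0000 4.0000 11.0000] v=[-4.0000 -8.0000 8.0000]
Step 2: x=[-1.0000 6.0000 11.0000] v=[-8.0000 4.0000 0.0000]
Step 3: x=[3.0000 6.0000 9.0000] v=[8.0000 0.0000 -4.0000]
Step 4: x=[7.0000 6.0000 7.0000] v=[8.0000 0.0000 -4.0000]
Step 5: x=[3.0000 8.0000 7.0000] v=[-8.0000 4.0000 0.0000]
Step 6: x=[1.0000 4.0000 11.0000] v=[-4.0000 -8.0000 8.0000]
Max displacement = 4.0000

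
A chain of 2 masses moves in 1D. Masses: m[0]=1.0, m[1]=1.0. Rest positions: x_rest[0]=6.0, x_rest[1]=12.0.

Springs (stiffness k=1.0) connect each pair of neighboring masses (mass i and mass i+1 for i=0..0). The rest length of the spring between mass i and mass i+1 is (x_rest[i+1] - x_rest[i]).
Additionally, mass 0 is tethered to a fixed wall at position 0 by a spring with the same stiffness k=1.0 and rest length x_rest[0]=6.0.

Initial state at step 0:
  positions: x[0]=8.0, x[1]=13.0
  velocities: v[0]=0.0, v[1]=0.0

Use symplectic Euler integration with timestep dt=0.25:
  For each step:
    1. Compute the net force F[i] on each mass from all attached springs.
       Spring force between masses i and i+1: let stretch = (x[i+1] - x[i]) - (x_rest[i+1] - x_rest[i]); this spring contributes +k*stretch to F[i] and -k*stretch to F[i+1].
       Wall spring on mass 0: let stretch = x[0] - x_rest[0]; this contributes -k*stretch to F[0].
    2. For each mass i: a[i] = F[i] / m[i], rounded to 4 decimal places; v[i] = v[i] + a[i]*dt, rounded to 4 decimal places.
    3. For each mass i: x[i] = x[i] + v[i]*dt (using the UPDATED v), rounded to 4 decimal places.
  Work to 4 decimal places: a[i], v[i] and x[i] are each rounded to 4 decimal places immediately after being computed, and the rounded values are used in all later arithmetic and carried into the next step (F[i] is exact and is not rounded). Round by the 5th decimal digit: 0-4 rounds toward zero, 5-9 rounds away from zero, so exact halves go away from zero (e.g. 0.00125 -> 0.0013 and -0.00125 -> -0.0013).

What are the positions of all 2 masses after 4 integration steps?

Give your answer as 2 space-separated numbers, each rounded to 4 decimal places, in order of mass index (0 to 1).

Answer: 6.5052 13.4091

Derivation:
Step 0: x=[8.0000 13.0000] v=[0.0000 0.0000]
Step 1: x=[7.8125 13.0625] v=[-0.7500 0.2500]
Step 2: x=[7.4649 13.1719] v=[-1.3906 0.4375]
Step 3: x=[7.0074 13.2996] v=[-1.8301 0.5108]
Step 4: x=[6.5052 13.4091] v=[-2.0089 0.4378]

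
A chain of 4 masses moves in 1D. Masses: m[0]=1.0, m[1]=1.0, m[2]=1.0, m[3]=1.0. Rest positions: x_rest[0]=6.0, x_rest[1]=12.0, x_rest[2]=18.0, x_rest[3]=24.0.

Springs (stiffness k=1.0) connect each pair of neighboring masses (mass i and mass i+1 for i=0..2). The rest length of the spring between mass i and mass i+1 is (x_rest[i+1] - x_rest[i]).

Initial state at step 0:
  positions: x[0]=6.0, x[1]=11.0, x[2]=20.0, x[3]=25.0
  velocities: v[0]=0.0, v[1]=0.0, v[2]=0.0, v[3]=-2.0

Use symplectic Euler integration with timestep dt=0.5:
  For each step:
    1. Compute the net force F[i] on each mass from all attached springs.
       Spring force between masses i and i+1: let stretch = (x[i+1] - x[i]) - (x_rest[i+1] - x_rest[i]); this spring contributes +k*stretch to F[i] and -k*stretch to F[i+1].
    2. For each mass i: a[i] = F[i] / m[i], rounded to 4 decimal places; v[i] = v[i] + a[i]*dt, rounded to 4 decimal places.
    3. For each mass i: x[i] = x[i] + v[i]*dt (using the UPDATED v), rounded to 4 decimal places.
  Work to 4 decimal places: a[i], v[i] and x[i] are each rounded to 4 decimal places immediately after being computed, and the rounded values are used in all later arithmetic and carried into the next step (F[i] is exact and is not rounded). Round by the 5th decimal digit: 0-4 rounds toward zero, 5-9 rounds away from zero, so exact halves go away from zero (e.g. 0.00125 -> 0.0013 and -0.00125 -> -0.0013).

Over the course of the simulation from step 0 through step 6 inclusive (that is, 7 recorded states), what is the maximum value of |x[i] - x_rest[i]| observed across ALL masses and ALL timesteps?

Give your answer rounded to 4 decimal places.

Step 0: x=[6.0000 11.0000 20.0000 25.0000] v=[0.0000 0.0000 0.0000 -2.0000]
Step 1: x=[5.7500 12.0000 19.0000 24.2500] v=[-0.5000 2.0000 -2.0000 -1.5000]
Step 2: x=[5.5625 13.1875 17.5625 23.6875] v=[-0.3750 2.3750 -2.8750 -1.1250]
Step 3: x=[5.7813 13.5625 16.5625 23.0938] v=[0.4375 0.7500 -2.0000 -1.1875]
Step 4: x=[6.4454 12.7422 16.4453 22.3672] v=[1.3281 -1.6406 -0.2344 -1.4532]
Step 5: x=[7.1837 11.2735 16.8828 21.6601] v=[1.4765 -2.9375 0.8750 -1.4142]
Step 6: x=[7.4444 10.1846 17.1123 21.2587] v=[0.5214 -2.1778 0.4590 -0.8029]
Max displacement = 2.7413

Answer: 2.7413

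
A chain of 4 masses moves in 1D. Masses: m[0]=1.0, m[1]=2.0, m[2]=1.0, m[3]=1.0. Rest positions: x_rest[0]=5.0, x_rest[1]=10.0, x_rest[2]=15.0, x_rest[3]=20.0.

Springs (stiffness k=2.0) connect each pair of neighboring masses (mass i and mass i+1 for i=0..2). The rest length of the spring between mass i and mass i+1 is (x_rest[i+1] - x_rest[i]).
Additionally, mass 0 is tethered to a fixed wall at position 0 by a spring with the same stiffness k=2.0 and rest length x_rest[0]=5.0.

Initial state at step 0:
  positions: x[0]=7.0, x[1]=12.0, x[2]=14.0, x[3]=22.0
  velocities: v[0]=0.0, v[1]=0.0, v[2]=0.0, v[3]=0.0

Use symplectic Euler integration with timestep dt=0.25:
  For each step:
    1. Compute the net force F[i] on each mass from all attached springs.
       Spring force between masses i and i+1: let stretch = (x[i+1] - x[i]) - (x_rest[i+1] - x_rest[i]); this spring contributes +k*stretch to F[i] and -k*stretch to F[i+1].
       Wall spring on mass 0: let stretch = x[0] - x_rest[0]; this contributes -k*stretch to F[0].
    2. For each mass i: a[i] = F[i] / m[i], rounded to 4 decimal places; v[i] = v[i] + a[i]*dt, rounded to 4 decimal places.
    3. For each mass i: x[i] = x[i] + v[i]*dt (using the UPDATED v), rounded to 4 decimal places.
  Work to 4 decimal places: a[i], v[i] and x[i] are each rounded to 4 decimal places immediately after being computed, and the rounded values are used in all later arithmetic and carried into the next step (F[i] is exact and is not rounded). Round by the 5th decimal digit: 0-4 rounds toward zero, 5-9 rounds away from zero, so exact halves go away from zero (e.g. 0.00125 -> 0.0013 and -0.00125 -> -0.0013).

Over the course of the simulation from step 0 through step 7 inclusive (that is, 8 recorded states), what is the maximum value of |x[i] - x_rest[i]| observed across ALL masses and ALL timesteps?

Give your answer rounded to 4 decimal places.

Answer: 3.4467

Derivation:
Step 0: x=[7.0000 12.0000 14.0000 22.0000] v=[0.0000 0.0000 0.0000 0.0000]
Step 1: x=[6.7500 11.8125 14.7500 21.6250] v=[-1.0000 -0.7500 3.0000 -1.5000]
Step 2: x=[6.2891 11.4922 15.9922 21.0156] v=[-1.8438 -1.2813 4.9688 -2.4375]
Step 3: x=[5.6924 11.1279 17.2998 20.4033] v=[-2.3868 -1.4571 5.2305 -2.4492]
Step 4: x=[5.0636 10.8097 18.2239 20.0281] v=[-2.5153 -1.2730 3.6963 -1.5010]
Step 5: x=[4.5201 10.5957 18.4467 20.0523] v=[-2.1741 -0.8560 0.8913 0.0969]
Step 6: x=[4.1710 10.4927 17.8889 20.5008] v=[-1.3964 -0.4122 -2.2314 1.7941]
Step 7: x=[4.0907 10.4568 16.7330 21.2479] v=[-0.3211 -0.1436 -4.6236 2.9882]
Max displacement = 3.4467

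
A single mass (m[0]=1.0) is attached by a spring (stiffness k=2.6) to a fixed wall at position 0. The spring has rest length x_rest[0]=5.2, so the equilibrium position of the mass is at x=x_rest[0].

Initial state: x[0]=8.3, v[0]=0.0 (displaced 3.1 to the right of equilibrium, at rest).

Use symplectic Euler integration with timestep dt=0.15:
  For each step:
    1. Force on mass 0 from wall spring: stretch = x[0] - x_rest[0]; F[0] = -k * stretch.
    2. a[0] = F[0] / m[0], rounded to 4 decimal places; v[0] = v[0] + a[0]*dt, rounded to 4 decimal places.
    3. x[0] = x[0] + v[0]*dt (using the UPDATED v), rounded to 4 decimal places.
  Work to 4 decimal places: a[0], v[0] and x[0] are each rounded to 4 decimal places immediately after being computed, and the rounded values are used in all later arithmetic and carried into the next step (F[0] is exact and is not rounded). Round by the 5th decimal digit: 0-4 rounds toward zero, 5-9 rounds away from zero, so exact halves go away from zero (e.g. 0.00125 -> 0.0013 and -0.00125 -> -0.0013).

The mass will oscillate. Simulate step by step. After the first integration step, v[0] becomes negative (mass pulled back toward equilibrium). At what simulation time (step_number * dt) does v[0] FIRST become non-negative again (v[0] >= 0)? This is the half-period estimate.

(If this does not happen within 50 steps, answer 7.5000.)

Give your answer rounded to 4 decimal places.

Step 0: x=[8.3000] v=[0.0000]
Step 1: x=[8.1187] v=[-1.2090]
Step 2: x=[7.7666] v=[-2.3473]
Step 3: x=[7.2644] v=[-3.3483]
Step 4: x=[6.6414] v=[-4.1534]
Step 5: x=[5.9341] v=[-4.7155]
Step 6: x=[5.1838] v=[-5.0018]
Step 7: x=[4.4345] v=[-4.9955]
Step 8: x=[3.7300] v=[-4.6970]
Step 9: x=[3.1114] v=[-4.1237]
Step 10: x=[2.6150] v=[-3.3091]
Step 11: x=[2.2699] v=[-2.3010]
Step 12: x=[2.0962] v=[-1.1583]
Step 13: x=[2.1040] v=[0.0522]
First v>=0 after going negative at step 13, time=1.9500

Answer: 1.9500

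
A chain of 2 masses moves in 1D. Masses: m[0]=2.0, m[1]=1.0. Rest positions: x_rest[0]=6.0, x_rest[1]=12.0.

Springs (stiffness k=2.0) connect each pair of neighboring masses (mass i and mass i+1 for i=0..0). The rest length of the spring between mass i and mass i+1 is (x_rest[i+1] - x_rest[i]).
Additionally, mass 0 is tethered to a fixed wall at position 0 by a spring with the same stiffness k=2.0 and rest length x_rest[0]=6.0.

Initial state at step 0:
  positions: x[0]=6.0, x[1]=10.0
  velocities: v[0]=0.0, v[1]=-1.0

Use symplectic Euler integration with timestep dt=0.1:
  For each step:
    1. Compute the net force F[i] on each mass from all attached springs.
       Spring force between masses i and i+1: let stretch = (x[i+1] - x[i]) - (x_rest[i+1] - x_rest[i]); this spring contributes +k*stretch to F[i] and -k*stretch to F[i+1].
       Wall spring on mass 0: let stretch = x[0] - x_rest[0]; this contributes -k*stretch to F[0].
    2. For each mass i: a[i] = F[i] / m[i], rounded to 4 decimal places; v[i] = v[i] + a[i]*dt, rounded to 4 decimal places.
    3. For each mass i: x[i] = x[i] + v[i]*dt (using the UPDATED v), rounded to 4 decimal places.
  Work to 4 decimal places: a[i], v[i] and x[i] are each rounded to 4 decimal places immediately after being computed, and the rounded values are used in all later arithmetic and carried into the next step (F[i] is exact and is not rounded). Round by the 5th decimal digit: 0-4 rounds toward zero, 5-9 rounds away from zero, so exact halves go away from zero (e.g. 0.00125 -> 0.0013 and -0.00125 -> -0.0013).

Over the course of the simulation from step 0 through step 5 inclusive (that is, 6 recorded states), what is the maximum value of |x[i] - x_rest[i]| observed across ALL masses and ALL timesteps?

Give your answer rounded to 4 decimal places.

Step 0: x=[6.0000 10.0000] v=[0.0000 -1.0000]
Step 1: x=[5.9800 9.9400] v=[-0.2000 -0.6000]
Step 2: x=[5.9398 9.9208] v=[-0.4020 -0.1920]
Step 3: x=[5.8800 9.9420] v=[-0.5979 0.2118]
Step 4: x=[5.8020 10.0019] v=[-0.7797 0.5994]
Step 5: x=[5.7080 10.0978] v=[-0.9399 0.9594]
Max displacement = 2.0792

Answer: 2.0792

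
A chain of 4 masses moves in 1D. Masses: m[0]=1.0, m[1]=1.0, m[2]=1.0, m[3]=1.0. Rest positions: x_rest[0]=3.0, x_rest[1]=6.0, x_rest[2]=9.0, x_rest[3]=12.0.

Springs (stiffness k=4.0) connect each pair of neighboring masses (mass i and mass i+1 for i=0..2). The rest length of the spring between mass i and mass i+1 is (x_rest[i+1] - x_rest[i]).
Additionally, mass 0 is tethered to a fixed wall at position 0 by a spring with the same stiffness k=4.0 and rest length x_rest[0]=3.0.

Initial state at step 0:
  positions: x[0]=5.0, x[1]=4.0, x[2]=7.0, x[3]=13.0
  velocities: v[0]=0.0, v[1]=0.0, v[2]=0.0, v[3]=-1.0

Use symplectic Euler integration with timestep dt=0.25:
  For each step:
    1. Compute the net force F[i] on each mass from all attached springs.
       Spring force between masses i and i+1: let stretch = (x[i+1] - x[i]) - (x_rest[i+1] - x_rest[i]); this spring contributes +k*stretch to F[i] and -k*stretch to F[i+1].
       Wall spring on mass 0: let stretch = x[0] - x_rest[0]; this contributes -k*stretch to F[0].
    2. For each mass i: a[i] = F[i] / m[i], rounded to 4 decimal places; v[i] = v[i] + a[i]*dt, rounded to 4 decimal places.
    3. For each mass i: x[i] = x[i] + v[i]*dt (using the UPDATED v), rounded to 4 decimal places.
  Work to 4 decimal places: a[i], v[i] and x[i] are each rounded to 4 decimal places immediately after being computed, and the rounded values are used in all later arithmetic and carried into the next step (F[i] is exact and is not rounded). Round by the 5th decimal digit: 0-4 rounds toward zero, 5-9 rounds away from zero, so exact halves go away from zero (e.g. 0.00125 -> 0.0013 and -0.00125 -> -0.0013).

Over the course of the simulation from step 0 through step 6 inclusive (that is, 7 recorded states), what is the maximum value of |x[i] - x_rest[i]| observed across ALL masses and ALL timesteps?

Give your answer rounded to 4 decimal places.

Step 0: x=[5.0000 4.0000 7.0000 13.0000] v=[0.0000 0.0000 0.0000 -1.0000]
Step 1: x=[3.5000 5.0000 7.7500 12.0000] v=[-6.0000 4.0000 3.0000 -4.0000]
Step 2: x=[1.5000 6.3125 8.8750 10.6875] v=[-8.0000 5.2500 4.5000 -5.2500]
Step 3: x=[0.3281 7.0625 9.8125 9.6719] v=[-4.6875 3.0000 3.7500 -4.0625]
Step 4: x=[0.7578 6.8164 10.0274 9.4414] v=[1.7188 -0.9844 0.8594 -0.9219]
Step 5: x=[2.5127 5.8584 9.2930 10.1074] v=[7.0196 -3.8320 -2.9376 2.6641]
Step 6: x=[4.4759 4.9226 7.9036 11.3198] v=[7.8526 -3.7431 -5.5578 4.8497]
Max displacement = 2.6719

Answer: 2.6719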